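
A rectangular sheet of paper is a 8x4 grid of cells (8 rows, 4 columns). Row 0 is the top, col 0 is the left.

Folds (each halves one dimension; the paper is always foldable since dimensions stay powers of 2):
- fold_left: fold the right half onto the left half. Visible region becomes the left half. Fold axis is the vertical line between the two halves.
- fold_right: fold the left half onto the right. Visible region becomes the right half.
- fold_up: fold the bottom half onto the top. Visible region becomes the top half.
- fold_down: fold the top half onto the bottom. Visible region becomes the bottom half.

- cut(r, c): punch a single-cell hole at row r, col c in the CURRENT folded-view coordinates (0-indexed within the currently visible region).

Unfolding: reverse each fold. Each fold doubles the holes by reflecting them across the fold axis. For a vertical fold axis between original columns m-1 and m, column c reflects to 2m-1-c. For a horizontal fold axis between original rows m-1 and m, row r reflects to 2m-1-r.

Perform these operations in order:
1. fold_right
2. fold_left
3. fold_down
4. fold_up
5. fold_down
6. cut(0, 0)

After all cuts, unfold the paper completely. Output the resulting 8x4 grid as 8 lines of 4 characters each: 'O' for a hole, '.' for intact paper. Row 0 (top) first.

Op 1 fold_right: fold axis v@2; visible region now rows[0,8) x cols[2,4) = 8x2
Op 2 fold_left: fold axis v@3; visible region now rows[0,8) x cols[2,3) = 8x1
Op 3 fold_down: fold axis h@4; visible region now rows[4,8) x cols[2,3) = 4x1
Op 4 fold_up: fold axis h@6; visible region now rows[4,6) x cols[2,3) = 2x1
Op 5 fold_down: fold axis h@5; visible region now rows[5,6) x cols[2,3) = 1x1
Op 6 cut(0, 0): punch at orig (5,2); cuts so far [(5, 2)]; region rows[5,6) x cols[2,3) = 1x1
Unfold 1 (reflect across h@5): 2 holes -> [(4, 2), (5, 2)]
Unfold 2 (reflect across h@6): 4 holes -> [(4, 2), (5, 2), (6, 2), (7, 2)]
Unfold 3 (reflect across h@4): 8 holes -> [(0, 2), (1, 2), (2, 2), (3, 2), (4, 2), (5, 2), (6, 2), (7, 2)]
Unfold 4 (reflect across v@3): 16 holes -> [(0, 2), (0, 3), (1, 2), (1, 3), (2, 2), (2, 3), (3, 2), (3, 3), (4, 2), (4, 3), (5, 2), (5, 3), (6, 2), (6, 3), (7, 2), (7, 3)]
Unfold 5 (reflect across v@2): 32 holes -> [(0, 0), (0, 1), (0, 2), (0, 3), (1, 0), (1, 1), (1, 2), (1, 3), (2, 0), (2, 1), (2, 2), (2, 3), (3, 0), (3, 1), (3, 2), (3, 3), (4, 0), (4, 1), (4, 2), (4, 3), (5, 0), (5, 1), (5, 2), (5, 3), (6, 0), (6, 1), (6, 2), (6, 3), (7, 0), (7, 1), (7, 2), (7, 3)]

Answer: OOOO
OOOO
OOOO
OOOO
OOOO
OOOO
OOOO
OOOO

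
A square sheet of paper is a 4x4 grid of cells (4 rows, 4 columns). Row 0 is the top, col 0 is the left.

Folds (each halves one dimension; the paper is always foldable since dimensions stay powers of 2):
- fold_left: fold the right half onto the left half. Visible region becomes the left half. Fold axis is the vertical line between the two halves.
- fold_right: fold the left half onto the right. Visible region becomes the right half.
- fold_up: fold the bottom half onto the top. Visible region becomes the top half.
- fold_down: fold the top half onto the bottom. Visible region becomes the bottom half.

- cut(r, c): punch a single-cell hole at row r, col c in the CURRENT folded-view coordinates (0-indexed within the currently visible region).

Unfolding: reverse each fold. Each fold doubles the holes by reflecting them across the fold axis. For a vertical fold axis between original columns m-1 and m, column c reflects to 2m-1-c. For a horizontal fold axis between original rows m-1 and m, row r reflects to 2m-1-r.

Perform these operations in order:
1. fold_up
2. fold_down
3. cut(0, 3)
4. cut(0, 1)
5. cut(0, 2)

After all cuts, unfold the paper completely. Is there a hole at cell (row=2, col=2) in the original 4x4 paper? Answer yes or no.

Op 1 fold_up: fold axis h@2; visible region now rows[0,2) x cols[0,4) = 2x4
Op 2 fold_down: fold axis h@1; visible region now rows[1,2) x cols[0,4) = 1x4
Op 3 cut(0, 3): punch at orig (1,3); cuts so far [(1, 3)]; region rows[1,2) x cols[0,4) = 1x4
Op 4 cut(0, 1): punch at orig (1,1); cuts so far [(1, 1), (1, 3)]; region rows[1,2) x cols[0,4) = 1x4
Op 5 cut(0, 2): punch at orig (1,2); cuts so far [(1, 1), (1, 2), (1, 3)]; region rows[1,2) x cols[0,4) = 1x4
Unfold 1 (reflect across h@1): 6 holes -> [(0, 1), (0, 2), (0, 3), (1, 1), (1, 2), (1, 3)]
Unfold 2 (reflect across h@2): 12 holes -> [(0, 1), (0, 2), (0, 3), (1, 1), (1, 2), (1, 3), (2, 1), (2, 2), (2, 3), (3, 1), (3, 2), (3, 3)]
Holes: [(0, 1), (0, 2), (0, 3), (1, 1), (1, 2), (1, 3), (2, 1), (2, 2), (2, 3), (3, 1), (3, 2), (3, 3)]

Answer: yes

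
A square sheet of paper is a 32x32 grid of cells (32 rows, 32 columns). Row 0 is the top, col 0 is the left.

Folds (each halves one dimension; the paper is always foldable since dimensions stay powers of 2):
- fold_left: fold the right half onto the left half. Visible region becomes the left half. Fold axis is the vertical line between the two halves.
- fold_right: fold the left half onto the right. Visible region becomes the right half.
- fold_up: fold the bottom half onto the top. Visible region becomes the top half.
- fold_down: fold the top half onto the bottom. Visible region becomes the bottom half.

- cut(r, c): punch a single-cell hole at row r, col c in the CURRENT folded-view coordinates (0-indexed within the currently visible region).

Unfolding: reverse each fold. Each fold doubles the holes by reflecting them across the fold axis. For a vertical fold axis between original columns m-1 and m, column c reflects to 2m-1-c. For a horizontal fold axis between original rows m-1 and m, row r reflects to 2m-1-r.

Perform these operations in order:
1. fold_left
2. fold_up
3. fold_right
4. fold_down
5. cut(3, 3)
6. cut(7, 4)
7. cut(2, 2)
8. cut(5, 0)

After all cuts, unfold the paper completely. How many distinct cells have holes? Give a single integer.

Op 1 fold_left: fold axis v@16; visible region now rows[0,32) x cols[0,16) = 32x16
Op 2 fold_up: fold axis h@16; visible region now rows[0,16) x cols[0,16) = 16x16
Op 3 fold_right: fold axis v@8; visible region now rows[0,16) x cols[8,16) = 16x8
Op 4 fold_down: fold axis h@8; visible region now rows[8,16) x cols[8,16) = 8x8
Op 5 cut(3, 3): punch at orig (11,11); cuts so far [(11, 11)]; region rows[8,16) x cols[8,16) = 8x8
Op 6 cut(7, 4): punch at orig (15,12); cuts so far [(11, 11), (15, 12)]; region rows[8,16) x cols[8,16) = 8x8
Op 7 cut(2, 2): punch at orig (10,10); cuts so far [(10, 10), (11, 11), (15, 12)]; region rows[8,16) x cols[8,16) = 8x8
Op 8 cut(5, 0): punch at orig (13,8); cuts so far [(10, 10), (11, 11), (13, 8), (15, 12)]; region rows[8,16) x cols[8,16) = 8x8
Unfold 1 (reflect across h@8): 8 holes -> [(0, 12), (2, 8), (4, 11), (5, 10), (10, 10), (11, 11), (13, 8), (15, 12)]
Unfold 2 (reflect across v@8): 16 holes -> [(0, 3), (0, 12), (2, 7), (2, 8), (4, 4), (4, 11), (5, 5), (5, 10), (10, 5), (10, 10), (11, 4), (11, 11), (13, 7), (13, 8), (15, 3), (15, 12)]
Unfold 3 (reflect across h@16): 32 holes -> [(0, 3), (0, 12), (2, 7), (2, 8), (4, 4), (4, 11), (5, 5), (5, 10), (10, 5), (10, 10), (11, 4), (11, 11), (13, 7), (13, 8), (15, 3), (15, 12), (16, 3), (16, 12), (18, 7), (18, 8), (20, 4), (20, 11), (21, 5), (21, 10), (26, 5), (26, 10), (27, 4), (27, 11), (29, 7), (29, 8), (31, 3), (31, 12)]
Unfold 4 (reflect across v@16): 64 holes -> [(0, 3), (0, 12), (0, 19), (0, 28), (2, 7), (2, 8), (2, 23), (2, 24), (4, 4), (4, 11), (4, 20), (4, 27), (5, 5), (5, 10), (5, 21), (5, 26), (10, 5), (10, 10), (10, 21), (10, 26), (11, 4), (11, 11), (11, 20), (11, 27), (13, 7), (13, 8), (13, 23), (13, 24), (15, 3), (15, 12), (15, 19), (15, 28), (16, 3), (16, 12), (16, 19), (16, 28), (18, 7), (18, 8), (18, 23), (18, 24), (20, 4), (20, 11), (20, 20), (20, 27), (21, 5), (21, 10), (21, 21), (21, 26), (26, 5), (26, 10), (26, 21), (26, 26), (27, 4), (27, 11), (27, 20), (27, 27), (29, 7), (29, 8), (29, 23), (29, 24), (31, 3), (31, 12), (31, 19), (31, 28)]

Answer: 64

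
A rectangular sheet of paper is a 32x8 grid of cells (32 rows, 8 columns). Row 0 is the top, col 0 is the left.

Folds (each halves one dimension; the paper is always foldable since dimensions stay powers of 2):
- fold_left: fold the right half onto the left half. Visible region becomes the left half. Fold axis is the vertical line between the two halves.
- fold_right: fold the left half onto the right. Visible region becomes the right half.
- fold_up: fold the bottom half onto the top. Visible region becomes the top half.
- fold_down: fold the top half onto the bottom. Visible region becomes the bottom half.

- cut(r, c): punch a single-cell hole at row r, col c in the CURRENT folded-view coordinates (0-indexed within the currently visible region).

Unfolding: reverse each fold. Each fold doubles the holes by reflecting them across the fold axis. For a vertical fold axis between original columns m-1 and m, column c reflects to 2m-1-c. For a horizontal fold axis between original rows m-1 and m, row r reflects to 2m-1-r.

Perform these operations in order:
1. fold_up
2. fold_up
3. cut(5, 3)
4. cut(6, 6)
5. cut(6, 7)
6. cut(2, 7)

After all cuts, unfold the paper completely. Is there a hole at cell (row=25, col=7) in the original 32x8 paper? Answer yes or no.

Answer: yes

Derivation:
Op 1 fold_up: fold axis h@16; visible region now rows[0,16) x cols[0,8) = 16x8
Op 2 fold_up: fold axis h@8; visible region now rows[0,8) x cols[0,8) = 8x8
Op 3 cut(5, 3): punch at orig (5,3); cuts so far [(5, 3)]; region rows[0,8) x cols[0,8) = 8x8
Op 4 cut(6, 6): punch at orig (6,6); cuts so far [(5, 3), (6, 6)]; region rows[0,8) x cols[0,8) = 8x8
Op 5 cut(6, 7): punch at orig (6,7); cuts so far [(5, 3), (6, 6), (6, 7)]; region rows[0,8) x cols[0,8) = 8x8
Op 6 cut(2, 7): punch at orig (2,7); cuts so far [(2, 7), (5, 3), (6, 6), (6, 7)]; region rows[0,8) x cols[0,8) = 8x8
Unfold 1 (reflect across h@8): 8 holes -> [(2, 7), (5, 3), (6, 6), (6, 7), (9, 6), (9, 7), (10, 3), (13, 7)]
Unfold 2 (reflect across h@16): 16 holes -> [(2, 7), (5, 3), (6, 6), (6, 7), (9, 6), (9, 7), (10, 3), (13, 7), (18, 7), (21, 3), (22, 6), (22, 7), (25, 6), (25, 7), (26, 3), (29, 7)]
Holes: [(2, 7), (5, 3), (6, 6), (6, 7), (9, 6), (9, 7), (10, 3), (13, 7), (18, 7), (21, 3), (22, 6), (22, 7), (25, 6), (25, 7), (26, 3), (29, 7)]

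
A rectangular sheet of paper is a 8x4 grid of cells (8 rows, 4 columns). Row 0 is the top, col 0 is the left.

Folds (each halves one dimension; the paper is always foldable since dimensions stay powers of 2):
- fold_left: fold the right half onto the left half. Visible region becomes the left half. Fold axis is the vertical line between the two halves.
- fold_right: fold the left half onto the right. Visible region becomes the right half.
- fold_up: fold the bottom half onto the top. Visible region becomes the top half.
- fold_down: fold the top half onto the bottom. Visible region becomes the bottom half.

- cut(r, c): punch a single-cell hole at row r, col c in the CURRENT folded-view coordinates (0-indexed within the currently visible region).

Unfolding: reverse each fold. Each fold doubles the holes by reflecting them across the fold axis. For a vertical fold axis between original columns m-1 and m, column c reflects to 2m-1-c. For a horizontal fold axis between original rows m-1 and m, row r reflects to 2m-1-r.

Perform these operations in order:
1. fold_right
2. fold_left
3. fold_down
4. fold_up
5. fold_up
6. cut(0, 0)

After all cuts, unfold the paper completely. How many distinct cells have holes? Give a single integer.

Answer: 32

Derivation:
Op 1 fold_right: fold axis v@2; visible region now rows[0,8) x cols[2,4) = 8x2
Op 2 fold_left: fold axis v@3; visible region now rows[0,8) x cols[2,3) = 8x1
Op 3 fold_down: fold axis h@4; visible region now rows[4,8) x cols[2,3) = 4x1
Op 4 fold_up: fold axis h@6; visible region now rows[4,6) x cols[2,3) = 2x1
Op 5 fold_up: fold axis h@5; visible region now rows[4,5) x cols[2,3) = 1x1
Op 6 cut(0, 0): punch at orig (4,2); cuts so far [(4, 2)]; region rows[4,5) x cols[2,3) = 1x1
Unfold 1 (reflect across h@5): 2 holes -> [(4, 2), (5, 2)]
Unfold 2 (reflect across h@6): 4 holes -> [(4, 2), (5, 2), (6, 2), (7, 2)]
Unfold 3 (reflect across h@4): 8 holes -> [(0, 2), (1, 2), (2, 2), (3, 2), (4, 2), (5, 2), (6, 2), (7, 2)]
Unfold 4 (reflect across v@3): 16 holes -> [(0, 2), (0, 3), (1, 2), (1, 3), (2, 2), (2, 3), (3, 2), (3, 3), (4, 2), (4, 3), (5, 2), (5, 3), (6, 2), (6, 3), (7, 2), (7, 3)]
Unfold 5 (reflect across v@2): 32 holes -> [(0, 0), (0, 1), (0, 2), (0, 3), (1, 0), (1, 1), (1, 2), (1, 3), (2, 0), (2, 1), (2, 2), (2, 3), (3, 0), (3, 1), (3, 2), (3, 3), (4, 0), (4, 1), (4, 2), (4, 3), (5, 0), (5, 1), (5, 2), (5, 3), (6, 0), (6, 1), (6, 2), (6, 3), (7, 0), (7, 1), (7, 2), (7, 3)]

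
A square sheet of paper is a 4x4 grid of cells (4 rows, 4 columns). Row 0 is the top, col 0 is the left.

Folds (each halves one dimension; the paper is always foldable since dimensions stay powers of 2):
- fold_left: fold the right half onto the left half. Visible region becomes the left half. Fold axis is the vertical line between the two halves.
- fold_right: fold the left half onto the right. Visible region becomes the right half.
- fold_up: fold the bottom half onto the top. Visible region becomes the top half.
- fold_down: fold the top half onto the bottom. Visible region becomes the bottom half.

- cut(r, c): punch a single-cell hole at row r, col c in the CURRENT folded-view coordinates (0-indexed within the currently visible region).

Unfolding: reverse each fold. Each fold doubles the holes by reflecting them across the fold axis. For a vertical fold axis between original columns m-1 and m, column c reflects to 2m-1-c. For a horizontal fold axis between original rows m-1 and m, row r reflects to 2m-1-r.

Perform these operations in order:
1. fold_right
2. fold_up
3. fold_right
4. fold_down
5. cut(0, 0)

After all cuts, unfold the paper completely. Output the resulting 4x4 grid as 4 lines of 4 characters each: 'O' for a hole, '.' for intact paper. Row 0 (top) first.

Op 1 fold_right: fold axis v@2; visible region now rows[0,4) x cols[2,4) = 4x2
Op 2 fold_up: fold axis h@2; visible region now rows[0,2) x cols[2,4) = 2x2
Op 3 fold_right: fold axis v@3; visible region now rows[0,2) x cols[3,4) = 2x1
Op 4 fold_down: fold axis h@1; visible region now rows[1,2) x cols[3,4) = 1x1
Op 5 cut(0, 0): punch at orig (1,3); cuts so far [(1, 3)]; region rows[1,2) x cols[3,4) = 1x1
Unfold 1 (reflect across h@1): 2 holes -> [(0, 3), (1, 3)]
Unfold 2 (reflect across v@3): 4 holes -> [(0, 2), (0, 3), (1, 2), (1, 3)]
Unfold 3 (reflect across h@2): 8 holes -> [(0, 2), (0, 3), (1, 2), (1, 3), (2, 2), (2, 3), (3, 2), (3, 3)]
Unfold 4 (reflect across v@2): 16 holes -> [(0, 0), (0, 1), (0, 2), (0, 3), (1, 0), (1, 1), (1, 2), (1, 3), (2, 0), (2, 1), (2, 2), (2, 3), (3, 0), (3, 1), (3, 2), (3, 3)]

Answer: OOOO
OOOO
OOOO
OOOO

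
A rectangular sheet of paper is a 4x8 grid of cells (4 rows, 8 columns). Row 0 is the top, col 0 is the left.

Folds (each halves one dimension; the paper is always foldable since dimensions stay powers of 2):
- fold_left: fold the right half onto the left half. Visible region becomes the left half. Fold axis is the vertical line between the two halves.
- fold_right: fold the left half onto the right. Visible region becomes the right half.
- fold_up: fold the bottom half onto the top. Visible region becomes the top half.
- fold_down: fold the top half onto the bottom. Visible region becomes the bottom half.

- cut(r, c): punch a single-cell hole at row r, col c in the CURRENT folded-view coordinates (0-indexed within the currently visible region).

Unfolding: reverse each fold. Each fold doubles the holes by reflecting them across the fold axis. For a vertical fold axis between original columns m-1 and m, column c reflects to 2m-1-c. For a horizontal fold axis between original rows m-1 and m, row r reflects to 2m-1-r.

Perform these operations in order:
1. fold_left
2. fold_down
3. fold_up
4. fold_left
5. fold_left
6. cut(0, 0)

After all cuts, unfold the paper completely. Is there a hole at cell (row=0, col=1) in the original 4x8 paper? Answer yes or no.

Answer: yes

Derivation:
Op 1 fold_left: fold axis v@4; visible region now rows[0,4) x cols[0,4) = 4x4
Op 2 fold_down: fold axis h@2; visible region now rows[2,4) x cols[0,4) = 2x4
Op 3 fold_up: fold axis h@3; visible region now rows[2,3) x cols[0,4) = 1x4
Op 4 fold_left: fold axis v@2; visible region now rows[2,3) x cols[0,2) = 1x2
Op 5 fold_left: fold axis v@1; visible region now rows[2,3) x cols[0,1) = 1x1
Op 6 cut(0, 0): punch at orig (2,0); cuts so far [(2, 0)]; region rows[2,3) x cols[0,1) = 1x1
Unfold 1 (reflect across v@1): 2 holes -> [(2, 0), (2, 1)]
Unfold 2 (reflect across v@2): 4 holes -> [(2, 0), (2, 1), (2, 2), (2, 3)]
Unfold 3 (reflect across h@3): 8 holes -> [(2, 0), (2, 1), (2, 2), (2, 3), (3, 0), (3, 1), (3, 2), (3, 3)]
Unfold 4 (reflect across h@2): 16 holes -> [(0, 0), (0, 1), (0, 2), (0, 3), (1, 0), (1, 1), (1, 2), (1, 3), (2, 0), (2, 1), (2, 2), (2, 3), (3, 0), (3, 1), (3, 2), (3, 3)]
Unfold 5 (reflect across v@4): 32 holes -> [(0, 0), (0, 1), (0, 2), (0, 3), (0, 4), (0, 5), (0, 6), (0, 7), (1, 0), (1, 1), (1, 2), (1, 3), (1, 4), (1, 5), (1, 6), (1, 7), (2, 0), (2, 1), (2, 2), (2, 3), (2, 4), (2, 5), (2, 6), (2, 7), (3, 0), (3, 1), (3, 2), (3, 3), (3, 4), (3, 5), (3, 6), (3, 7)]
Holes: [(0, 0), (0, 1), (0, 2), (0, 3), (0, 4), (0, 5), (0, 6), (0, 7), (1, 0), (1, 1), (1, 2), (1, 3), (1, 4), (1, 5), (1, 6), (1, 7), (2, 0), (2, 1), (2, 2), (2, 3), (2, 4), (2, 5), (2, 6), (2, 7), (3, 0), (3, 1), (3, 2), (3, 3), (3, 4), (3, 5), (3, 6), (3, 7)]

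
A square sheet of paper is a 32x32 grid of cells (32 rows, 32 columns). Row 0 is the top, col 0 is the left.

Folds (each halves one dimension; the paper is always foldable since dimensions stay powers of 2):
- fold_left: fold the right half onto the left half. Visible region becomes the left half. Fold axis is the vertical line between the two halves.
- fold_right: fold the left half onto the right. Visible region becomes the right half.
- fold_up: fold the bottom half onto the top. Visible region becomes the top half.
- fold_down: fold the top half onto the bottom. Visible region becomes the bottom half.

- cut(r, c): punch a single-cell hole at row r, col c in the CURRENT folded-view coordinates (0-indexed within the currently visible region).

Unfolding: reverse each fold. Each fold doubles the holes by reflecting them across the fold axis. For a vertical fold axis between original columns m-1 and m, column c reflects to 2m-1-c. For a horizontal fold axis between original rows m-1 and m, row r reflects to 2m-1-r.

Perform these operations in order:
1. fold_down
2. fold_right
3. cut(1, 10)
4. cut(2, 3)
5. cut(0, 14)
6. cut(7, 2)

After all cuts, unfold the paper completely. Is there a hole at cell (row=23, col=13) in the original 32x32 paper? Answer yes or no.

Answer: yes

Derivation:
Op 1 fold_down: fold axis h@16; visible region now rows[16,32) x cols[0,32) = 16x32
Op 2 fold_right: fold axis v@16; visible region now rows[16,32) x cols[16,32) = 16x16
Op 3 cut(1, 10): punch at orig (17,26); cuts so far [(17, 26)]; region rows[16,32) x cols[16,32) = 16x16
Op 4 cut(2, 3): punch at orig (18,19); cuts so far [(17, 26), (18, 19)]; region rows[16,32) x cols[16,32) = 16x16
Op 5 cut(0, 14): punch at orig (16,30); cuts so far [(16, 30), (17, 26), (18, 19)]; region rows[16,32) x cols[16,32) = 16x16
Op 6 cut(7, 2): punch at orig (23,18); cuts so far [(16, 30), (17, 26), (18, 19), (23, 18)]; region rows[16,32) x cols[16,32) = 16x16
Unfold 1 (reflect across v@16): 8 holes -> [(16, 1), (16, 30), (17, 5), (17, 26), (18, 12), (18, 19), (23, 13), (23, 18)]
Unfold 2 (reflect across h@16): 16 holes -> [(8, 13), (8, 18), (13, 12), (13, 19), (14, 5), (14, 26), (15, 1), (15, 30), (16, 1), (16, 30), (17, 5), (17, 26), (18, 12), (18, 19), (23, 13), (23, 18)]
Holes: [(8, 13), (8, 18), (13, 12), (13, 19), (14, 5), (14, 26), (15, 1), (15, 30), (16, 1), (16, 30), (17, 5), (17, 26), (18, 12), (18, 19), (23, 13), (23, 18)]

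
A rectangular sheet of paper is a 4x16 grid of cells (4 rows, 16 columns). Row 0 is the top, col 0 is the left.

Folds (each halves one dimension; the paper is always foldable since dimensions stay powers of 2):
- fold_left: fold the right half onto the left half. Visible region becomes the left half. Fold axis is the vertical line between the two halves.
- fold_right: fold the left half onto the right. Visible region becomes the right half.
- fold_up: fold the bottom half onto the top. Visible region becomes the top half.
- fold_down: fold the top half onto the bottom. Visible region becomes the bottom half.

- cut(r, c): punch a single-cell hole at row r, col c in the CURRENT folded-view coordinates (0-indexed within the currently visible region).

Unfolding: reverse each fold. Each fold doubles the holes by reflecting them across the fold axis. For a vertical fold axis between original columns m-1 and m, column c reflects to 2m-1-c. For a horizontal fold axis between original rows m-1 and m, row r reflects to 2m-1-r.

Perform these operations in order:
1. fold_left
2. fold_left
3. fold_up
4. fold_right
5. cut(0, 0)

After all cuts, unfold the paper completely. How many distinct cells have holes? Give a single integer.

Answer: 16

Derivation:
Op 1 fold_left: fold axis v@8; visible region now rows[0,4) x cols[0,8) = 4x8
Op 2 fold_left: fold axis v@4; visible region now rows[0,4) x cols[0,4) = 4x4
Op 3 fold_up: fold axis h@2; visible region now rows[0,2) x cols[0,4) = 2x4
Op 4 fold_right: fold axis v@2; visible region now rows[0,2) x cols[2,4) = 2x2
Op 5 cut(0, 0): punch at orig (0,2); cuts so far [(0, 2)]; region rows[0,2) x cols[2,4) = 2x2
Unfold 1 (reflect across v@2): 2 holes -> [(0, 1), (0, 2)]
Unfold 2 (reflect across h@2): 4 holes -> [(0, 1), (0, 2), (3, 1), (3, 2)]
Unfold 3 (reflect across v@4): 8 holes -> [(0, 1), (0, 2), (0, 5), (0, 6), (3, 1), (3, 2), (3, 5), (3, 6)]
Unfold 4 (reflect across v@8): 16 holes -> [(0, 1), (0, 2), (0, 5), (0, 6), (0, 9), (0, 10), (0, 13), (0, 14), (3, 1), (3, 2), (3, 5), (3, 6), (3, 9), (3, 10), (3, 13), (3, 14)]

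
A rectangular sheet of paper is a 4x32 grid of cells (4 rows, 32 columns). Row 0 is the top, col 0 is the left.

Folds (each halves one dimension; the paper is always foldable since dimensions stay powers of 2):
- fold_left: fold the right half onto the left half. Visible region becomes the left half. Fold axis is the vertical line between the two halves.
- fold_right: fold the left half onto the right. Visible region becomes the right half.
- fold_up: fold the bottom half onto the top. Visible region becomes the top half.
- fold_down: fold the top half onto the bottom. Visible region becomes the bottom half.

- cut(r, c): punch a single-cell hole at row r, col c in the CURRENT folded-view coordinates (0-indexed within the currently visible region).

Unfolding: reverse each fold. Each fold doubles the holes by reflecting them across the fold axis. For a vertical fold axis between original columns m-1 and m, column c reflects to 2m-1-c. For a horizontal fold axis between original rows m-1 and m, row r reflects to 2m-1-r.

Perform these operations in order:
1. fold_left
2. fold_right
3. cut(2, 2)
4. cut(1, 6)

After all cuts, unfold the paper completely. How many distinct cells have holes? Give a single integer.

Answer: 8

Derivation:
Op 1 fold_left: fold axis v@16; visible region now rows[0,4) x cols[0,16) = 4x16
Op 2 fold_right: fold axis v@8; visible region now rows[0,4) x cols[8,16) = 4x8
Op 3 cut(2, 2): punch at orig (2,10); cuts so far [(2, 10)]; region rows[0,4) x cols[8,16) = 4x8
Op 4 cut(1, 6): punch at orig (1,14); cuts so far [(1, 14), (2, 10)]; region rows[0,4) x cols[8,16) = 4x8
Unfold 1 (reflect across v@8): 4 holes -> [(1, 1), (1, 14), (2, 5), (2, 10)]
Unfold 2 (reflect across v@16): 8 holes -> [(1, 1), (1, 14), (1, 17), (1, 30), (2, 5), (2, 10), (2, 21), (2, 26)]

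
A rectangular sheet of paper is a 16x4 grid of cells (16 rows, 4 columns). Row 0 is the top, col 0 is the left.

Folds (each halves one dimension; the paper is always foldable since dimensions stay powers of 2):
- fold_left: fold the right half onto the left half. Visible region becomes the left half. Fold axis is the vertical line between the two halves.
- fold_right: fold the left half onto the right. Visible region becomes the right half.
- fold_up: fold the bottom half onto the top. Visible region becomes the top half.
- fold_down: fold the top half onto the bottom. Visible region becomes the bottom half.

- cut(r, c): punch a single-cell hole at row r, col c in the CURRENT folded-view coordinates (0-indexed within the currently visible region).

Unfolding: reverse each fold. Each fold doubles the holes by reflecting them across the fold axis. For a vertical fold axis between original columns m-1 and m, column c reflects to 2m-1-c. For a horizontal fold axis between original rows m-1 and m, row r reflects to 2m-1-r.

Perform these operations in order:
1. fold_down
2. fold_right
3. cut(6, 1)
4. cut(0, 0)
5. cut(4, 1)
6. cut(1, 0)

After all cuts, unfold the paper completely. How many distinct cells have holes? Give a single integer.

Op 1 fold_down: fold axis h@8; visible region now rows[8,16) x cols[0,4) = 8x4
Op 2 fold_right: fold axis v@2; visible region now rows[8,16) x cols[2,4) = 8x2
Op 3 cut(6, 1): punch at orig (14,3); cuts so far [(14, 3)]; region rows[8,16) x cols[2,4) = 8x2
Op 4 cut(0, 0): punch at orig (8,2); cuts so far [(8, 2), (14, 3)]; region rows[8,16) x cols[2,4) = 8x2
Op 5 cut(4, 1): punch at orig (12,3); cuts so far [(8, 2), (12, 3), (14, 3)]; region rows[8,16) x cols[2,4) = 8x2
Op 6 cut(1, 0): punch at orig (9,2); cuts so far [(8, 2), (9, 2), (12, 3), (14, 3)]; region rows[8,16) x cols[2,4) = 8x2
Unfold 1 (reflect across v@2): 8 holes -> [(8, 1), (8, 2), (9, 1), (9, 2), (12, 0), (12, 3), (14, 0), (14, 3)]
Unfold 2 (reflect across h@8): 16 holes -> [(1, 0), (1, 3), (3, 0), (3, 3), (6, 1), (6, 2), (7, 1), (7, 2), (8, 1), (8, 2), (9, 1), (9, 2), (12, 0), (12, 3), (14, 0), (14, 3)]

Answer: 16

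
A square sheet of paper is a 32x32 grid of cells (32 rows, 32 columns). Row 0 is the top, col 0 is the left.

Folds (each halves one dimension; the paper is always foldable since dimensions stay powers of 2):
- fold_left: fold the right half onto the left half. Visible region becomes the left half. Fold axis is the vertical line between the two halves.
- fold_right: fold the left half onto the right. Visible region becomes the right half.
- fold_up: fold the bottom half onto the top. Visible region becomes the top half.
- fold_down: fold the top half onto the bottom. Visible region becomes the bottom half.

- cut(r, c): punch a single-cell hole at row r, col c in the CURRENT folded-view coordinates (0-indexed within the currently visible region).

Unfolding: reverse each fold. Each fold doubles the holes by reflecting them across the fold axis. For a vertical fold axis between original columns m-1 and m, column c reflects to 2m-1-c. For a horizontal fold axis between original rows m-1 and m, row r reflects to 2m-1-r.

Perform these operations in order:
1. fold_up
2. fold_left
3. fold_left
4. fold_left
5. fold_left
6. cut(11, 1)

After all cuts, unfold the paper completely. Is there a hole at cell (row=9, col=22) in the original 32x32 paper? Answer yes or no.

Answer: no

Derivation:
Op 1 fold_up: fold axis h@16; visible region now rows[0,16) x cols[0,32) = 16x32
Op 2 fold_left: fold axis v@16; visible region now rows[0,16) x cols[0,16) = 16x16
Op 3 fold_left: fold axis v@8; visible region now rows[0,16) x cols[0,8) = 16x8
Op 4 fold_left: fold axis v@4; visible region now rows[0,16) x cols[0,4) = 16x4
Op 5 fold_left: fold axis v@2; visible region now rows[0,16) x cols[0,2) = 16x2
Op 6 cut(11, 1): punch at orig (11,1); cuts so far [(11, 1)]; region rows[0,16) x cols[0,2) = 16x2
Unfold 1 (reflect across v@2): 2 holes -> [(11, 1), (11, 2)]
Unfold 2 (reflect across v@4): 4 holes -> [(11, 1), (11, 2), (11, 5), (11, 6)]
Unfold 3 (reflect across v@8): 8 holes -> [(11, 1), (11, 2), (11, 5), (11, 6), (11, 9), (11, 10), (11, 13), (11, 14)]
Unfold 4 (reflect across v@16): 16 holes -> [(11, 1), (11, 2), (11, 5), (11, 6), (11, 9), (11, 10), (11, 13), (11, 14), (11, 17), (11, 18), (11, 21), (11, 22), (11, 25), (11, 26), (11, 29), (11, 30)]
Unfold 5 (reflect across h@16): 32 holes -> [(11, 1), (11, 2), (11, 5), (11, 6), (11, 9), (11, 10), (11, 13), (11, 14), (11, 17), (11, 18), (11, 21), (11, 22), (11, 25), (11, 26), (11, 29), (11, 30), (20, 1), (20, 2), (20, 5), (20, 6), (20, 9), (20, 10), (20, 13), (20, 14), (20, 17), (20, 18), (20, 21), (20, 22), (20, 25), (20, 26), (20, 29), (20, 30)]
Holes: [(11, 1), (11, 2), (11, 5), (11, 6), (11, 9), (11, 10), (11, 13), (11, 14), (11, 17), (11, 18), (11, 21), (11, 22), (11, 25), (11, 26), (11, 29), (11, 30), (20, 1), (20, 2), (20, 5), (20, 6), (20, 9), (20, 10), (20, 13), (20, 14), (20, 17), (20, 18), (20, 21), (20, 22), (20, 25), (20, 26), (20, 29), (20, 30)]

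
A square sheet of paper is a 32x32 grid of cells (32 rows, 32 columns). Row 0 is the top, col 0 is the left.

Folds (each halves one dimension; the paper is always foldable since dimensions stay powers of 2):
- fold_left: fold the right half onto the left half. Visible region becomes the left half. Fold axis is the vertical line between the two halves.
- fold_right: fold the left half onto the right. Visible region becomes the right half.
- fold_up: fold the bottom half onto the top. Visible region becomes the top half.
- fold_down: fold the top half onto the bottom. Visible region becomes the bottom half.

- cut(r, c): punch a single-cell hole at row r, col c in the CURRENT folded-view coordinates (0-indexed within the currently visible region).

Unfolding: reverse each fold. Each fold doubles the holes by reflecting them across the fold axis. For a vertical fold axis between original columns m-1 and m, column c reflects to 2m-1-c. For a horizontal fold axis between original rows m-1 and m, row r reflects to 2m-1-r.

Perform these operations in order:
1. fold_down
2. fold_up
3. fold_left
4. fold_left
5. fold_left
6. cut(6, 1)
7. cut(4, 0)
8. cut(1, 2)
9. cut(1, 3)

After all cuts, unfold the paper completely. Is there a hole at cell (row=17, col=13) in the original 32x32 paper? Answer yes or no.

Op 1 fold_down: fold axis h@16; visible region now rows[16,32) x cols[0,32) = 16x32
Op 2 fold_up: fold axis h@24; visible region now rows[16,24) x cols[0,32) = 8x32
Op 3 fold_left: fold axis v@16; visible region now rows[16,24) x cols[0,16) = 8x16
Op 4 fold_left: fold axis v@8; visible region now rows[16,24) x cols[0,8) = 8x8
Op 5 fold_left: fold axis v@4; visible region now rows[16,24) x cols[0,4) = 8x4
Op 6 cut(6, 1): punch at orig (22,1); cuts so far [(22, 1)]; region rows[16,24) x cols[0,4) = 8x4
Op 7 cut(4, 0): punch at orig (20,0); cuts so far [(20, 0), (22, 1)]; region rows[16,24) x cols[0,4) = 8x4
Op 8 cut(1, 2): punch at orig (17,2); cuts so far [(17, 2), (20, 0), (22, 1)]; region rows[16,24) x cols[0,4) = 8x4
Op 9 cut(1, 3): punch at orig (17,3); cuts so far [(17, 2), (17, 3), (20, 0), (22, 1)]; region rows[16,24) x cols[0,4) = 8x4
Unfold 1 (reflect across v@4): 8 holes -> [(17, 2), (17, 3), (17, 4), (17, 5), (20, 0), (20, 7), (22, 1), (22, 6)]
Unfold 2 (reflect across v@8): 16 holes -> [(17, 2), (17, 3), (17, 4), (17, 5), (17, 10), (17, 11), (17, 12), (17, 13), (20, 0), (20, 7), (20, 8), (20, 15), (22, 1), (22, 6), (22, 9), (22, 14)]
Unfold 3 (reflect across v@16): 32 holes -> [(17, 2), (17, 3), (17, 4), (17, 5), (17, 10), (17, 11), (17, 12), (17, 13), (17, 18), (17, 19), (17, 20), (17, 21), (17, 26), (17, 27), (17, 28), (17, 29), (20, 0), (20, 7), (20, 8), (20, 15), (20, 16), (20, 23), (20, 24), (20, 31), (22, 1), (22, 6), (22, 9), (22, 14), (22, 17), (22, 22), (22, 25), (22, 30)]
Unfold 4 (reflect across h@24): 64 holes -> [(17, 2), (17, 3), (17, 4), (17, 5), (17, 10), (17, 11), (17, 12), (17, 13), (17, 18), (17, 19), (17, 20), (17, 21), (17, 26), (17, 27), (17, 28), (17, 29), (20, 0), (20, 7), (20, 8), (20, 15), (20, 16), (20, 23), (20, 24), (20, 31), (22, 1), (22, 6), (22, 9), (22, 14), (22, 17), (22, 22), (22, 25), (22, 30), (25, 1), (25, 6), (25, 9), (25, 14), (25, 17), (25, 22), (25, 25), (25, 30), (27, 0), (27, 7), (27, 8), (27, 15), (27, 16), (27, 23), (27, 24), (27, 31), (30, 2), (30, 3), (30, 4), (30, 5), (30, 10), (30, 11), (30, 12), (30, 13), (30, 18), (30, 19), (30, 20), (30, 21), (30, 26), (30, 27), (30, 28), (30, 29)]
Unfold 5 (reflect across h@16): 128 holes -> [(1, 2), (1, 3), (1, 4), (1, 5), (1, 10), (1, 11), (1, 12), (1, 13), (1, 18), (1, 19), (1, 20), (1, 21), (1, 26), (1, 27), (1, 28), (1, 29), (4, 0), (4, 7), (4, 8), (4, 15), (4, 16), (4, 23), (4, 24), (4, 31), (6, 1), (6, 6), (6, 9), (6, 14), (6, 17), (6, 22), (6, 25), (6, 30), (9, 1), (9, 6), (9, 9), (9, 14), (9, 17), (9, 22), (9, 25), (9, 30), (11, 0), (11, 7), (11, 8), (11, 15), (11, 16), (11, 23), (11, 24), (11, 31), (14, 2), (14, 3), (14, 4), (14, 5), (14, 10), (14, 11), (14, 12), (14, 13), (14, 18), (14, 19), (14, 20), (14, 21), (14, 26), (14, 27), (14, 28), (14, 29), (17, 2), (17, 3), (17, 4), (17, 5), (17, 10), (17, 11), (17, 12), (17, 13), (17, 18), (17, 19), (17, 20), (17, 21), (17, 26), (17, 27), (17, 28), (17, 29), (20, 0), (20, 7), (20, 8), (20, 15), (20, 16), (20, 23), (20, 24), (20, 31), (22, 1), (22, 6), (22, 9), (22, 14), (22, 17), (22, 22), (22, 25), (22, 30), (25, 1), (25, 6), (25, 9), (25, 14), (25, 17), (25, 22), (25, 25), (25, 30), (27, 0), (27, 7), (27, 8), (27, 15), (27, 16), (27, 23), (27, 24), (27, 31), (30, 2), (30, 3), (30, 4), (30, 5), (30, 10), (30, 11), (30, 12), (30, 13), (30, 18), (30, 19), (30, 20), (30, 21), (30, 26), (30, 27), (30, 28), (30, 29)]
Holes: [(1, 2), (1, 3), (1, 4), (1, 5), (1, 10), (1, 11), (1, 12), (1, 13), (1, 18), (1, 19), (1, 20), (1, 21), (1, 26), (1, 27), (1, 28), (1, 29), (4, 0), (4, 7), (4, 8), (4, 15), (4, 16), (4, 23), (4, 24), (4, 31), (6, 1), (6, 6), (6, 9), (6, 14), (6, 17), (6, 22), (6, 25), (6, 30), (9, 1), (9, 6), (9, 9), (9, 14), (9, 17), (9, 22), (9, 25), (9, 30), (11, 0), (11, 7), (11, 8), (11, 15), (11, 16), (11, 23), (11, 24), (11, 31), (14, 2), (14, 3), (14, 4), (14, 5), (14, 10), (14, 11), (14, 12), (14, 13), (14, 18), (14, 19), (14, 20), (14, 21), (14, 26), (14, 27), (14, 28), (14, 29), (17, 2), (17, 3), (17, 4), (17, 5), (17, 10), (17, 11), (17, 12), (17, 13), (17, 18), (17, 19), (17, 20), (17, 21), (17, 26), (17, 27), (17, 28), (17, 29), (20, 0), (20, 7), (20, 8), (20, 15), (20, 16), (20, 23), (20, 24), (20, 31), (22, 1), (22, 6), (22, 9), (22, 14), (22, 17), (22, 22), (22, 25), (22, 30), (25, 1), (25, 6), (25, 9), (25, 14), (25, 17), (25, 22), (25, 25), (25, 30), (27, 0), (27, 7), (27, 8), (27, 15), (27, 16), (27, 23), (27, 24), (27, 31), (30, 2), (30, 3), (30, 4), (30, 5), (30, 10), (30, 11), (30, 12), (30, 13), (30, 18), (30, 19), (30, 20), (30, 21), (30, 26), (30, 27), (30, 28), (30, 29)]

Answer: yes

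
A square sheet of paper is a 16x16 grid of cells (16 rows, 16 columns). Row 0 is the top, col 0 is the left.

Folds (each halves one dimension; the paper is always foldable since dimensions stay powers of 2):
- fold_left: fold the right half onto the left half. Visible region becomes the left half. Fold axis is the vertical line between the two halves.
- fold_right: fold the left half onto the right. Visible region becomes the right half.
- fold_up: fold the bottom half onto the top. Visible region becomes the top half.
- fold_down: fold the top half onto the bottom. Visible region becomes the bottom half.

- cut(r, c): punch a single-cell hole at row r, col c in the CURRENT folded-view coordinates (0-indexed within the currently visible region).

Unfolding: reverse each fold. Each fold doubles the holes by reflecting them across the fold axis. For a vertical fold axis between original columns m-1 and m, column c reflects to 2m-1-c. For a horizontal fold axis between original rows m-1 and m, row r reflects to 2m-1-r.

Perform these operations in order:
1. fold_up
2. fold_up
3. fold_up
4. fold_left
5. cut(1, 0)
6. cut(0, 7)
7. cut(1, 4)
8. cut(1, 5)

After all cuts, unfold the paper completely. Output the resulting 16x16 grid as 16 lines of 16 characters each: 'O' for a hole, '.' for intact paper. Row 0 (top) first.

Answer: .......OO.......
O...OO....OO...O
O...OO....OO...O
.......OO.......
.......OO.......
O...OO....OO...O
O...OO....OO...O
.......OO.......
.......OO.......
O...OO....OO...O
O...OO....OO...O
.......OO.......
.......OO.......
O...OO....OO...O
O...OO....OO...O
.......OO.......

Derivation:
Op 1 fold_up: fold axis h@8; visible region now rows[0,8) x cols[0,16) = 8x16
Op 2 fold_up: fold axis h@4; visible region now rows[0,4) x cols[0,16) = 4x16
Op 3 fold_up: fold axis h@2; visible region now rows[0,2) x cols[0,16) = 2x16
Op 4 fold_left: fold axis v@8; visible region now rows[0,2) x cols[0,8) = 2x8
Op 5 cut(1, 0): punch at orig (1,0); cuts so far [(1, 0)]; region rows[0,2) x cols[0,8) = 2x8
Op 6 cut(0, 7): punch at orig (0,7); cuts so far [(0, 7), (1, 0)]; region rows[0,2) x cols[0,8) = 2x8
Op 7 cut(1, 4): punch at orig (1,4); cuts so far [(0, 7), (1, 0), (1, 4)]; region rows[0,2) x cols[0,8) = 2x8
Op 8 cut(1, 5): punch at orig (1,5); cuts so far [(0, 7), (1, 0), (1, 4), (1, 5)]; region rows[0,2) x cols[0,8) = 2x8
Unfold 1 (reflect across v@8): 8 holes -> [(0, 7), (0, 8), (1, 0), (1, 4), (1, 5), (1, 10), (1, 11), (1, 15)]
Unfold 2 (reflect across h@2): 16 holes -> [(0, 7), (0, 8), (1, 0), (1, 4), (1, 5), (1, 10), (1, 11), (1, 15), (2, 0), (2, 4), (2, 5), (2, 10), (2, 11), (2, 15), (3, 7), (3, 8)]
Unfold 3 (reflect across h@4): 32 holes -> [(0, 7), (0, 8), (1, 0), (1, 4), (1, 5), (1, 10), (1, 11), (1, 15), (2, 0), (2, 4), (2, 5), (2, 10), (2, 11), (2, 15), (3, 7), (3, 8), (4, 7), (4, 8), (5, 0), (5, 4), (5, 5), (5, 10), (5, 11), (5, 15), (6, 0), (6, 4), (6, 5), (6, 10), (6, 11), (6, 15), (7, 7), (7, 8)]
Unfold 4 (reflect across h@8): 64 holes -> [(0, 7), (0, 8), (1, 0), (1, 4), (1, 5), (1, 10), (1, 11), (1, 15), (2, 0), (2, 4), (2, 5), (2, 10), (2, 11), (2, 15), (3, 7), (3, 8), (4, 7), (4, 8), (5, 0), (5, 4), (5, 5), (5, 10), (5, 11), (5, 15), (6, 0), (6, 4), (6, 5), (6, 10), (6, 11), (6, 15), (7, 7), (7, 8), (8, 7), (8, 8), (9, 0), (9, 4), (9, 5), (9, 10), (9, 11), (9, 15), (10, 0), (10, 4), (10, 5), (10, 10), (10, 11), (10, 15), (11, 7), (11, 8), (12, 7), (12, 8), (13, 0), (13, 4), (13, 5), (13, 10), (13, 11), (13, 15), (14, 0), (14, 4), (14, 5), (14, 10), (14, 11), (14, 15), (15, 7), (15, 8)]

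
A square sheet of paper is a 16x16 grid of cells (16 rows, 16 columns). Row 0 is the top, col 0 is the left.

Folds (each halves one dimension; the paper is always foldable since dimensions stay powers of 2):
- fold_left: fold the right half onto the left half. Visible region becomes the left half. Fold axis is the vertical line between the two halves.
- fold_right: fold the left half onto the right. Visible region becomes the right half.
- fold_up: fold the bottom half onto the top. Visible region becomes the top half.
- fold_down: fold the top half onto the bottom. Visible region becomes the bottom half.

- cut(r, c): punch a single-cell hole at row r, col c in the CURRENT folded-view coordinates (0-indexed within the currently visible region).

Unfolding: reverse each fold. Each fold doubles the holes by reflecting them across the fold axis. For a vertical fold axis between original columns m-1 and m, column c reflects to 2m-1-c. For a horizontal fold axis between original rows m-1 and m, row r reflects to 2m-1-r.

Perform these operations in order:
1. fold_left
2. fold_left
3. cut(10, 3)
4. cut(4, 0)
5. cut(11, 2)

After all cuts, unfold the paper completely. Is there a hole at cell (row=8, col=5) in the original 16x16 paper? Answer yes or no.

Op 1 fold_left: fold axis v@8; visible region now rows[0,16) x cols[0,8) = 16x8
Op 2 fold_left: fold axis v@4; visible region now rows[0,16) x cols[0,4) = 16x4
Op 3 cut(10, 3): punch at orig (10,3); cuts so far [(10, 3)]; region rows[0,16) x cols[0,4) = 16x4
Op 4 cut(4, 0): punch at orig (4,0); cuts so far [(4, 0), (10, 3)]; region rows[0,16) x cols[0,4) = 16x4
Op 5 cut(11, 2): punch at orig (11,2); cuts so far [(4, 0), (10, 3), (11, 2)]; region rows[0,16) x cols[0,4) = 16x4
Unfold 1 (reflect across v@4): 6 holes -> [(4, 0), (4, 7), (10, 3), (10, 4), (11, 2), (11, 5)]
Unfold 2 (reflect across v@8): 12 holes -> [(4, 0), (4, 7), (4, 8), (4, 15), (10, 3), (10, 4), (10, 11), (10, 12), (11, 2), (11, 5), (11, 10), (11, 13)]
Holes: [(4, 0), (4, 7), (4, 8), (4, 15), (10, 3), (10, 4), (10, 11), (10, 12), (11, 2), (11, 5), (11, 10), (11, 13)]

Answer: no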